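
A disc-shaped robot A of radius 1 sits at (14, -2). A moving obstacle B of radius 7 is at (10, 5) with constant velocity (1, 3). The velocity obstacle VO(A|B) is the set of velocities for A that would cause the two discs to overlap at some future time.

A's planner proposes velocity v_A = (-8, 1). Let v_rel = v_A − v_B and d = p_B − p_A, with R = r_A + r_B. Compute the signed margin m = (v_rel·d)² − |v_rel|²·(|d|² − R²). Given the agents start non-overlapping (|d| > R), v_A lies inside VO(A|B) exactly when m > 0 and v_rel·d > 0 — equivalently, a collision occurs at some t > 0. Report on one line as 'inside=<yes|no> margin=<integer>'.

d = (-4, 7),  |d|² = 65;  R = 1+7 = 8,  c = 65−8² = 1
v_rel = (-9, -2),  |v_rel|² = 85;  v_rel·d = (-9)·(-4) + (-2)·(7) = 22
85·t² − 44·t + 1 = 0  ⇒  m = 22² − 85·1 = 399
m = 399 > 0,  v_rel·d = 22 > 0  ⇒  inside

inside=yes margin=399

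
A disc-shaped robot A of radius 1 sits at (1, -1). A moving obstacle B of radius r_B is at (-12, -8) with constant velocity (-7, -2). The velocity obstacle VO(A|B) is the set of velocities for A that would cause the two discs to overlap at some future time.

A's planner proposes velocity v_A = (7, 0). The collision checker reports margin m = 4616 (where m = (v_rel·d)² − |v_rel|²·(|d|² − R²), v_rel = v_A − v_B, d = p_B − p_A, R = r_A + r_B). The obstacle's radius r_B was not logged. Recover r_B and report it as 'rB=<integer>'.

m = 4616
d = (-13, -7);  v_rel = (14, 2),  |v_rel|² = 200
v_rel×d = (14)·(-7) − (2)·(-13) = -72
since m = R²·200 − (-72)²:  R² = (5184 + 4616) / 200 = 49
R = √49 = 7  ⇒  r_B = 7 − 1 = 6

rB=6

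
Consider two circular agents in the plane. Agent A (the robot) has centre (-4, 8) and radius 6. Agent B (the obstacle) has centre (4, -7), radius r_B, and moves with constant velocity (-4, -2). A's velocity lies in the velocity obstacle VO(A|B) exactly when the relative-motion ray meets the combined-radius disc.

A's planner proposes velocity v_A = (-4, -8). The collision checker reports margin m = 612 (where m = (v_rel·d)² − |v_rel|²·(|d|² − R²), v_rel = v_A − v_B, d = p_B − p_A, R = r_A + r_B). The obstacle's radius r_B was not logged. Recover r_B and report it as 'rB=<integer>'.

m = 612
d = (8, -15);  v_rel = (0, -6),  |v_rel|² = 36
v_rel×d = (0)·(-15) − (-6)·(8) = 48
since m = R²·36 − 48²:  R² = (2304 + 612) / 36 = 81
R = √81 = 9  ⇒  r_B = 9 − 6 = 3

rB=3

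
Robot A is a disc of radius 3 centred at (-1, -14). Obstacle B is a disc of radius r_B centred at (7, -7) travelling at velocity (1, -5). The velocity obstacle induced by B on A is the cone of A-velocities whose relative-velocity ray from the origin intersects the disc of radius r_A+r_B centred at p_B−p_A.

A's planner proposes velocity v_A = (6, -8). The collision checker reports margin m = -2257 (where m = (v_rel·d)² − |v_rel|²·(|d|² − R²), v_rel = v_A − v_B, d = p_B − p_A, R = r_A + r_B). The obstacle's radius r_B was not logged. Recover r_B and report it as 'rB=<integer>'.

m = -2257
d = (8, 7);  v_rel = (5, -3),  |v_rel|² = 34
v_rel×d = (5)·(7) − (-3)·(8) = 59
since m = R²·34 − 59²:  R² = (3481 + -2257) / 34 = 36
R = √36 = 6  ⇒  r_B = 6 − 3 = 3

rB=3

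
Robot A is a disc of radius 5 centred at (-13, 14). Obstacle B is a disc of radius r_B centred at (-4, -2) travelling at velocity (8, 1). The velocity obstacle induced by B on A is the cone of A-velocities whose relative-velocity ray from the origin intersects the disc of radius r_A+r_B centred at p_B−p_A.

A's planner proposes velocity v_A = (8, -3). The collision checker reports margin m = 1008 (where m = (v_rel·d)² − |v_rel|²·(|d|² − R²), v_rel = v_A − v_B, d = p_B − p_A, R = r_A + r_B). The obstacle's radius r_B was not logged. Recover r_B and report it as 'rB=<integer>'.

m = 1008
d = (9, -16);  v_rel = (0, -4),  |v_rel|² = 16
v_rel×d = (0)·(-16) − (-4)·(9) = 36
since m = R²·16 − 36²:  R² = (1296 + 1008) / 16 = 144
R = √144 = 12  ⇒  r_B = 12 − 5 = 7

rB=7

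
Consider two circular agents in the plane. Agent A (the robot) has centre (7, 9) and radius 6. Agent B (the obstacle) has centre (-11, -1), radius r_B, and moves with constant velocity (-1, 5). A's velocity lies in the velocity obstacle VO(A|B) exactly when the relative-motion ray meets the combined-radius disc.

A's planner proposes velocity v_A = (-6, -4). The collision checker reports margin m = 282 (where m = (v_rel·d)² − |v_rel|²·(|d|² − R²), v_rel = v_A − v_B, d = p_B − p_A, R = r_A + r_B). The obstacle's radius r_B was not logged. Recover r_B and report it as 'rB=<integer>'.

m = 282
d = (-18, -10);  v_rel = (-5, -9),  |v_rel|² = 106
v_rel×d = (-5)·(-10) − (-9)·(-18) = -112
since m = R²·106 − (-112)²:  R² = (12544 + 282) / 106 = 121
R = √121 = 11  ⇒  r_B = 11 − 6 = 5

rB=5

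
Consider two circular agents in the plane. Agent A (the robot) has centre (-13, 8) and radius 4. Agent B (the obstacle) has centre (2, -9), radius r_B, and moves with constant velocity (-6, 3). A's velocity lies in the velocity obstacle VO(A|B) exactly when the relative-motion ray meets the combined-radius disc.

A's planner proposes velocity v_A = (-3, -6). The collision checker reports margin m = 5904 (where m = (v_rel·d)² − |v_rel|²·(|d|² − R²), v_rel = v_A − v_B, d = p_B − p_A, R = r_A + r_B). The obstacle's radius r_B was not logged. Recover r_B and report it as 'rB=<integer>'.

m = 5904
d = (15, -17);  v_rel = (3, -9),  |v_rel|² = 90
v_rel×d = (3)·(-17) − (-9)·(15) = 84
since m = R²·90 − 84²:  R² = (7056 + 5904) / 90 = 144
R = √144 = 12  ⇒  r_B = 12 − 4 = 8

rB=8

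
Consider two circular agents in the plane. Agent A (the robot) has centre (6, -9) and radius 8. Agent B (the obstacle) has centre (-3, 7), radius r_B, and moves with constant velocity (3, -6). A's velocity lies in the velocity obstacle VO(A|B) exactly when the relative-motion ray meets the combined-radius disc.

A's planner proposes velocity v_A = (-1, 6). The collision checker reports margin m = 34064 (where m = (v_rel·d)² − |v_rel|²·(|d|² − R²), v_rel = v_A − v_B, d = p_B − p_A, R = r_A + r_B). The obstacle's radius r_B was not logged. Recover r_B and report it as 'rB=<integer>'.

m = 34064
d = (-9, 16);  v_rel = (-4, 12),  |v_rel|² = 160
v_rel×d = (-4)·(16) − (12)·(-9) = 44
since m = R²·160 − 44²:  R² = (1936 + 34064) / 160 = 225
R = √225 = 15  ⇒  r_B = 15 − 8 = 7

rB=7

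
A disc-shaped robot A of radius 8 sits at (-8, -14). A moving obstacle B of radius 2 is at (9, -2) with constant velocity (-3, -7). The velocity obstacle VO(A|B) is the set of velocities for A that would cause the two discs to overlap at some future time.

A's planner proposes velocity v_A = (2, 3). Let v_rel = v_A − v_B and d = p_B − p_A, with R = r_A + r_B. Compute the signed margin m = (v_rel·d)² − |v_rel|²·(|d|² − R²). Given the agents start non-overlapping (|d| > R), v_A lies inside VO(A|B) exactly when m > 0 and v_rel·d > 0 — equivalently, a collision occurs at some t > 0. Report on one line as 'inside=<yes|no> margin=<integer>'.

d = (17, 12),  |d|² = 433;  R = 8+2 = 10,  c = 433−10² = 333
v_rel = (5, 10),  |v_rel|² = 125;  v_rel·d = (5)·(17) + (10)·(12) = 205
125·t² − 410·t + 333 = 0  ⇒  m = 205² − 125·333 = 400
m = 400 > 0,  v_rel·d = 205 > 0  ⇒  inside

inside=yes margin=400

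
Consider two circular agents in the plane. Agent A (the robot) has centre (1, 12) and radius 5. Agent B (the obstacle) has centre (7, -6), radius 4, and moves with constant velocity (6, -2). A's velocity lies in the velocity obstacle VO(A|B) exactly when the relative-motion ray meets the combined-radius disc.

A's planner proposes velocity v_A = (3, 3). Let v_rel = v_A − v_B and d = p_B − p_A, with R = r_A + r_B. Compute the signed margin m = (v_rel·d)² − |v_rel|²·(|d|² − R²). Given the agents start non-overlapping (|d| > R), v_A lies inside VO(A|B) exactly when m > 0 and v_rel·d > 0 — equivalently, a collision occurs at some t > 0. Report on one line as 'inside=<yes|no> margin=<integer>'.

d = (6, -18),  |d|² = 360;  R = 5+4 = 9,  c = 360−9² = 279
v_rel = (-3, 5),  |v_rel|² = 34;  v_rel·d = (-3)·(6) + (5)·(-18) = -108
34·t² + 216·t + 279 = 0  ⇒  m = (-108)² − 34·279 = 2178
m = 2178 > 0,  v_rel·d = -108 < 0  ⇒  outside

inside=no margin=2178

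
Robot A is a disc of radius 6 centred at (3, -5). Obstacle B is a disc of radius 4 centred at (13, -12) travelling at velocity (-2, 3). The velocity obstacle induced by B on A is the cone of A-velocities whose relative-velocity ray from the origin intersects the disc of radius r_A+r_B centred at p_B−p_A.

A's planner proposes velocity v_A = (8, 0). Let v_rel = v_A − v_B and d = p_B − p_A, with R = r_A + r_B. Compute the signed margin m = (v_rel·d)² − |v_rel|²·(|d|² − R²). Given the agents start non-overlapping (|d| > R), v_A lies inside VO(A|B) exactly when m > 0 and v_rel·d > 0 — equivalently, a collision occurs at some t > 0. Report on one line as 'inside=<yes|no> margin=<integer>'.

d = (10, -7),  |d|² = 149;  R = 6+4 = 10,  c = 149−10² = 49
v_rel = (10, -3),  |v_rel|² = 109;  v_rel·d = (10)·(10) + (-3)·(-7) = 121
109·t² − 242·t + 49 = 0  ⇒  m = 121² − 109·49 = 9300
m = 9300 > 0,  v_rel·d = 121 > 0  ⇒  inside

inside=yes margin=9300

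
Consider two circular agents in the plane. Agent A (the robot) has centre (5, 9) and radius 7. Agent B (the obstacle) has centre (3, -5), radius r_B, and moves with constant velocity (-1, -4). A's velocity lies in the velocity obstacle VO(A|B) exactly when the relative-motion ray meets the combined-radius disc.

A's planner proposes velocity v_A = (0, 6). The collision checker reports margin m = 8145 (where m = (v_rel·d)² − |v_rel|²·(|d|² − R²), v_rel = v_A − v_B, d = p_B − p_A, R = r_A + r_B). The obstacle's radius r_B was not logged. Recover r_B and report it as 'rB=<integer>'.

m = 8145
d = (-2, -14);  v_rel = (1, 10),  |v_rel|² = 101
v_rel×d = (1)·(-14) − (10)·(-2) = 6
since m = R²·101 − 6²:  R² = (36 + 8145) / 101 = 81
R = √81 = 9  ⇒  r_B = 9 − 7 = 2

rB=2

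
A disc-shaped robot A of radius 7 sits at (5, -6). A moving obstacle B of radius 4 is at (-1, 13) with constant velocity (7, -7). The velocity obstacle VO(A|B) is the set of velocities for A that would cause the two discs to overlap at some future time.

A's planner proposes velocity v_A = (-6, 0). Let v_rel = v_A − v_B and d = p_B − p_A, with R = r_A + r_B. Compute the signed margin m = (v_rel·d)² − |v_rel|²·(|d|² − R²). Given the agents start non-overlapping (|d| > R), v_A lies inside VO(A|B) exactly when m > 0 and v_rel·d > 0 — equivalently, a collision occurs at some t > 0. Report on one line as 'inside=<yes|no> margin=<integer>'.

d = (-6, 19),  |d|² = 397;  R = 7+4 = 11,  c = 397−11² = 276
v_rel = (-13, 7),  |v_rel|² = 218;  v_rel·d = (-13)·(-6) + (7)·(19) = 211
218·t² − 422·t + 276 = 0  ⇒  m = 211² − 218·276 = -15647
m = -15647 < 0,  v_rel·d = 211 > 0  ⇒  outside

inside=no margin=-15647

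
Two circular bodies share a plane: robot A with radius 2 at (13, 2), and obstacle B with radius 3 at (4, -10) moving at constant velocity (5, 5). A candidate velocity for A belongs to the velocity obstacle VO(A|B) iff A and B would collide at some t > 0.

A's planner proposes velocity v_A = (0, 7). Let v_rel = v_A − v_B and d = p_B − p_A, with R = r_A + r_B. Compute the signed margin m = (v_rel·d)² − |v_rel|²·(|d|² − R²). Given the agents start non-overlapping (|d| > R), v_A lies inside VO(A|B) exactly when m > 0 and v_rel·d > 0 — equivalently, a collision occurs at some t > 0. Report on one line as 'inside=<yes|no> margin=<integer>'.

d = (-9, -12),  |d|² = 225;  R = 2+3 = 5,  c = 225−5² = 200
v_rel = (-5, 2),  |v_rel|² = 29;  v_rel·d = (-5)·(-9) + (2)·(-12) = 21
29·t² − 42·t + 200 = 0  ⇒  m = 21² − 29·200 = -5359
m = -5359 < 0,  v_rel·d = 21 > 0  ⇒  outside

inside=no margin=-5359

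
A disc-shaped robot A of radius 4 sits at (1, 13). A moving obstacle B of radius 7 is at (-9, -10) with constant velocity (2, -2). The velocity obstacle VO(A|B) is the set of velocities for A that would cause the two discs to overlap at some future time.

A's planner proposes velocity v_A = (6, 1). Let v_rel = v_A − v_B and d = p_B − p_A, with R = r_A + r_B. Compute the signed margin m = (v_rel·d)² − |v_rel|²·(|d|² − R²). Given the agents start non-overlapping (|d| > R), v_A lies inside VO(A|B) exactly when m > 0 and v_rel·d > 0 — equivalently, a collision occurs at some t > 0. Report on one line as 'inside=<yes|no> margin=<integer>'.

d = (-10, -23),  |d|² = 629;  R = 4+7 = 11,  c = 629−11² = 508
v_rel = (4, 3),  |v_rel|² = 25;  v_rel·d = (4)·(-10) + (3)·(-23) = -109
25·t² + 218·t + 508 = 0  ⇒  m = (-109)² − 25·508 = -819
m = -819 < 0,  v_rel·d = -109 < 0  ⇒  outside

inside=no margin=-819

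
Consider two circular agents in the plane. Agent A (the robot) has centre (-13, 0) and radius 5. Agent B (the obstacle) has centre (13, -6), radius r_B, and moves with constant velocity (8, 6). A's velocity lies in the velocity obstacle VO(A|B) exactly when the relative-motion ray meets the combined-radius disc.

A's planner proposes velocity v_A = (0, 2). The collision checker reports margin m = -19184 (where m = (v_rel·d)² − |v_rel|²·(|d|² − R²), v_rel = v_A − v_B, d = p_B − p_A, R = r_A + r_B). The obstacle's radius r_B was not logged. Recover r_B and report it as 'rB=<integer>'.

m = -19184
d = (26, -6);  v_rel = (-8, -4),  |v_rel|² = 80
v_rel×d = (-8)·(-6) − (-4)·(26) = 152
since m = R²·80 − 152²:  R² = (23104 + -19184) / 80 = 49
R = √49 = 7  ⇒  r_B = 7 − 5 = 2

rB=2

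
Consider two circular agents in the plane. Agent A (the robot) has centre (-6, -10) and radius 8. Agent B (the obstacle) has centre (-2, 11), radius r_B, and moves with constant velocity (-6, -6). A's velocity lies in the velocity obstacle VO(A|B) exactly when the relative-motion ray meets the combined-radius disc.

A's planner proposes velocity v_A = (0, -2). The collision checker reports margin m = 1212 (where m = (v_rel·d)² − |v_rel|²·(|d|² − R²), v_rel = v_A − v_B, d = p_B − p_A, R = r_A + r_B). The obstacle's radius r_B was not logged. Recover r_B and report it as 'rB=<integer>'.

m = 1212
d = (4, 21);  v_rel = (6, 4),  |v_rel|² = 52
v_rel×d = (6)·(21) − (4)·(4) = 110
since m = R²·52 − 110²:  R² = (12100 + 1212) / 52 = 256
R = √256 = 16  ⇒  r_B = 16 − 8 = 8

rB=8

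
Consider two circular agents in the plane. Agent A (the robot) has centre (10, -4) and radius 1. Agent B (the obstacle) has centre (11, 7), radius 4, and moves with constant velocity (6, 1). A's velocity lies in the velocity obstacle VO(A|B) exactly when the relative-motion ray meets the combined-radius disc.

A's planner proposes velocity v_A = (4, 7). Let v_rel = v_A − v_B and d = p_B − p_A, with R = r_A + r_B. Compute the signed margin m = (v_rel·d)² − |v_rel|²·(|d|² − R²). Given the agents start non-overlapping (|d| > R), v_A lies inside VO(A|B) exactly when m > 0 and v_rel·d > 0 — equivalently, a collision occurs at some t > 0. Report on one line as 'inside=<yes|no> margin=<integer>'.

d = (1, 11),  |d|² = 122;  R = 1+4 = 5,  c = 122−5² = 97
v_rel = (-2, 6),  |v_rel|² = 40;  v_rel·d = (-2)·(1) + (6)·(11) = 64
40·t² − 128·t + 97 = 0  ⇒  m = 64² − 40·97 = 216
m = 216 > 0,  v_rel·d = 64 > 0  ⇒  inside

inside=yes margin=216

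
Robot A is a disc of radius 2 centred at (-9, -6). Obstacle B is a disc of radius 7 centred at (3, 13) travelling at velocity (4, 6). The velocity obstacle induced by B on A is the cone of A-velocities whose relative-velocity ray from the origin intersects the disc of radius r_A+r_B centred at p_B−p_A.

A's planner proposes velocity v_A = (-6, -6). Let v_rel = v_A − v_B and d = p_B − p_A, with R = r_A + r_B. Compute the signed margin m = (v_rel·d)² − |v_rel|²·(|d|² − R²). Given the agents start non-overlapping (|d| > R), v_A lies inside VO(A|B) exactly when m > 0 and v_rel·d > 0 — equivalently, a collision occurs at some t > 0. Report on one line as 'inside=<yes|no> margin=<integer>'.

d = (12, 19),  |d|² = 505;  R = 2+7 = 9,  c = 505−9² = 424
v_rel = (-10, -12),  |v_rel|² = 244;  v_rel·d = (-10)·(12) + (-12)·(19) = -348
244·t² + 696·t + 424 = 0  ⇒  m = (-348)² − 244·424 = 17648
m = 17648 > 0,  v_rel·d = -348 < 0  ⇒  outside

inside=no margin=17648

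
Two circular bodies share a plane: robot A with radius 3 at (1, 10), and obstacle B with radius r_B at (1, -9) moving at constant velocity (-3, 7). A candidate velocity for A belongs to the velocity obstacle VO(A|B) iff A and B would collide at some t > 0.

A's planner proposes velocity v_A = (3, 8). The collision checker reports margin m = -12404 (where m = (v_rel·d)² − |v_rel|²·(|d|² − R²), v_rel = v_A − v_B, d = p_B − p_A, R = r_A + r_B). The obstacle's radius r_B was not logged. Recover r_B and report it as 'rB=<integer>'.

m = -12404
d = (0, -19);  v_rel = (6, 1),  |v_rel|² = 37
v_rel×d = (6)·(-19) − (1)·(0) = -114
since m = R²·37 − (-114)²:  R² = (12996 + -12404) / 37 = 16
R = √16 = 4  ⇒  r_B = 4 − 3 = 1

rB=1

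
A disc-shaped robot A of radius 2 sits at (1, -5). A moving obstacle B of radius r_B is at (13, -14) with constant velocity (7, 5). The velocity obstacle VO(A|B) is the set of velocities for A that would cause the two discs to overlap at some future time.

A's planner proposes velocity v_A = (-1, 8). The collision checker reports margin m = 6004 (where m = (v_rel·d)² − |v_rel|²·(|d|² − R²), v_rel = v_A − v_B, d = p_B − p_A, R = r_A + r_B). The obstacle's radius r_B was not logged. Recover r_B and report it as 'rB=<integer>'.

m = 6004
d = (12, -9);  v_rel = (-8, 3),  |v_rel|² = 73
v_rel×d = (-8)·(-9) − (3)·(12) = 36
since m = R²·73 − 36²:  R² = (1296 + 6004) / 73 = 100
R = √100 = 10  ⇒  r_B = 10 − 2 = 8

rB=8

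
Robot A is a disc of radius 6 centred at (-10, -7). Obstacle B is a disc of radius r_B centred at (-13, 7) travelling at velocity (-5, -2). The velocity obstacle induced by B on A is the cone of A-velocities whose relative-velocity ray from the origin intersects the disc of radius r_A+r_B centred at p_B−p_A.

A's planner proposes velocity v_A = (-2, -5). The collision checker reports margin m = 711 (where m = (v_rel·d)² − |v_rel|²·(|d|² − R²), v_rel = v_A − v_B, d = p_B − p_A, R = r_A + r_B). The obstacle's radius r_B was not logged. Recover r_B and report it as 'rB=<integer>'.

m = 711
d = (-3, 14);  v_rel = (3, -3),  |v_rel|² = 18
v_rel×d = (3)·(14) − (-3)·(-3) = 33
since m = R²·18 − 33²:  R² = (1089 + 711) / 18 = 100
R = √100 = 10  ⇒  r_B = 10 − 6 = 4

rB=4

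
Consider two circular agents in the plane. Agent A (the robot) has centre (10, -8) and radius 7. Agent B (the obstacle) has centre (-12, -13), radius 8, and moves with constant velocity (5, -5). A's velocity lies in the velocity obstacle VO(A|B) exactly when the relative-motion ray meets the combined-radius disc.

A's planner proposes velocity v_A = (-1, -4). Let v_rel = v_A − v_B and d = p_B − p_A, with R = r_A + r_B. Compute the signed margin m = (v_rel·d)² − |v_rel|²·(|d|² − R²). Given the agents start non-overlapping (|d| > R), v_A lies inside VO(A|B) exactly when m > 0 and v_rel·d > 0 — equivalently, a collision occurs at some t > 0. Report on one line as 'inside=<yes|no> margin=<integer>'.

d = (-22, -5),  |d|² = 509;  R = 7+8 = 15,  c = 509−15² = 284
v_rel = (-6, 1),  |v_rel|² = 37;  v_rel·d = (-6)·(-22) + (1)·(-5) = 127
37·t² − 254·t + 284 = 0  ⇒  m = 127² − 37·284 = 5621
m = 5621 > 0,  v_rel·d = 127 > 0  ⇒  inside

inside=yes margin=5621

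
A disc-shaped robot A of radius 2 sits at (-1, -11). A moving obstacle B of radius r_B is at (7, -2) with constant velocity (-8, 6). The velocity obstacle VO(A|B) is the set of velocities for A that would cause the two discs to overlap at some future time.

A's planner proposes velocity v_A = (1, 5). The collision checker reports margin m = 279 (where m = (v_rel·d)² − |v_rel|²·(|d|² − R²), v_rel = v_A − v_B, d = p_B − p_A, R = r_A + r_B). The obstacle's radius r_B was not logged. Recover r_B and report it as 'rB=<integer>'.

m = 279
d = (8, 9);  v_rel = (9, -1),  |v_rel|² = 82
v_rel×d = (9)·(9) − (-1)·(8) = 89
since m = R²·82 − 89²:  R² = (7921 + 279) / 82 = 100
R = √100 = 10  ⇒  r_B = 10 − 2 = 8

rB=8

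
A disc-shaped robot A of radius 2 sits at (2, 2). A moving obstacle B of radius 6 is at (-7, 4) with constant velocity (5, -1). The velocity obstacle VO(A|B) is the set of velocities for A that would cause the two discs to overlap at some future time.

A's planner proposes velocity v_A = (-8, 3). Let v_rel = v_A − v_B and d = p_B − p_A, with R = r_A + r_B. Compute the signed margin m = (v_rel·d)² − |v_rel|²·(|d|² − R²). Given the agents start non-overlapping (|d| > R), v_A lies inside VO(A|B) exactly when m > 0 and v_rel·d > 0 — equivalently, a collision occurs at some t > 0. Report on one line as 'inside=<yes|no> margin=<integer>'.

d = (-9, 2),  |d|² = 85;  R = 2+6 = 8,  c = 85−8² = 21
v_rel = (-13, 4),  |v_rel|² = 185;  v_rel·d = (-13)·(-9) + (4)·(2) = 125
185·t² − 250·t + 21 = 0  ⇒  m = 125² − 185·21 = 11740
m = 11740 > 0,  v_rel·d = 125 > 0  ⇒  inside

inside=yes margin=11740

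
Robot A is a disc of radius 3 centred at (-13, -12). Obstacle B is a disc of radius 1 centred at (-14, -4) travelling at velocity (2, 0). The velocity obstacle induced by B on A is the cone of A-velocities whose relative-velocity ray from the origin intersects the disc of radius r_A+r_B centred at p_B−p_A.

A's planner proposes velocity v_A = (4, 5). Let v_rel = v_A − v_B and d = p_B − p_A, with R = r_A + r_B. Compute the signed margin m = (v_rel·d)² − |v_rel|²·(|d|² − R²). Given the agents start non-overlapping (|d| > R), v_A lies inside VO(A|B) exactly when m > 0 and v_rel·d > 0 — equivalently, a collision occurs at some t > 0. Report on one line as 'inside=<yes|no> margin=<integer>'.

d = (-1, 8),  |d|² = 65;  R = 3+1 = 4,  c = 65−4² = 49
v_rel = (2, 5),  |v_rel|² = 29;  v_rel·d = (2)·(-1) + (5)·(8) = 38
29·t² − 76·t + 49 = 0  ⇒  m = 38² − 29·49 = 23
m = 23 > 0,  v_rel·d = 38 > 0  ⇒  inside

inside=yes margin=23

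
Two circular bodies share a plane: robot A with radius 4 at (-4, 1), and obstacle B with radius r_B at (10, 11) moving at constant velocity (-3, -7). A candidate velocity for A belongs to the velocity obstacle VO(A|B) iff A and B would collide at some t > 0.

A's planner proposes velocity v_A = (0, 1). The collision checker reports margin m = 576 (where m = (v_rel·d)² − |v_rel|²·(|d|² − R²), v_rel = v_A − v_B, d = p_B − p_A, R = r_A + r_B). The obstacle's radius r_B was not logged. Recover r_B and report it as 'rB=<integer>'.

m = 576
d = (14, 10);  v_rel = (3, 8),  |v_rel|² = 73
v_rel×d = (3)·(10) − (8)·(14) = -82
since m = R²·73 − (-82)²:  R² = (6724 + 576) / 73 = 100
R = √100 = 10  ⇒  r_B = 10 − 4 = 6

rB=6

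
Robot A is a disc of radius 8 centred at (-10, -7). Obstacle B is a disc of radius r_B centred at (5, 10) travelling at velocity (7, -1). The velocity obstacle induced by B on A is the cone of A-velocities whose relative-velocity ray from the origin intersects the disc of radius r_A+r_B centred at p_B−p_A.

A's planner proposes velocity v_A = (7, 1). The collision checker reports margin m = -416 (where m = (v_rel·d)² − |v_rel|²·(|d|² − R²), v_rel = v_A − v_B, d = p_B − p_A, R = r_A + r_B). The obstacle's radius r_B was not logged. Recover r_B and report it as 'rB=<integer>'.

m = -416
d = (15, 17);  v_rel = (0, 2),  |v_rel|² = 4
v_rel×d = (0)·(17) − (2)·(15) = -30
since m = R²·4 − (-30)²:  R² = (900 + -416) / 4 = 121
R = √121 = 11  ⇒  r_B = 11 − 8 = 3

rB=3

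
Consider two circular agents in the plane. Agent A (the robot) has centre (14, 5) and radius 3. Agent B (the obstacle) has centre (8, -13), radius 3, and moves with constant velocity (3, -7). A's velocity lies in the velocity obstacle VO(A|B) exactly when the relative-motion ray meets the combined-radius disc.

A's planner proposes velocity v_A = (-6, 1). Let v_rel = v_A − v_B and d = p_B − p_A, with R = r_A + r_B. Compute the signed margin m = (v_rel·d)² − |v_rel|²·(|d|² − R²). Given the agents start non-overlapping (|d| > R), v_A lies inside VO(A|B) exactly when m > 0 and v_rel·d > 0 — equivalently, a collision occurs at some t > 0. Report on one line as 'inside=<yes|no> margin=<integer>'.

d = (-6, -18),  |d|² = 360;  R = 3+3 = 6,  c = 360−6² = 324
v_rel = (-9, 8),  |v_rel|² = 145;  v_rel·d = (-9)·(-6) + (8)·(-18) = -90
145·t² + 180·t + 324 = 0  ⇒  m = (-90)² − 145·324 = -38880
m = -38880 < 0,  v_rel·d = -90 < 0  ⇒  outside

inside=no margin=-38880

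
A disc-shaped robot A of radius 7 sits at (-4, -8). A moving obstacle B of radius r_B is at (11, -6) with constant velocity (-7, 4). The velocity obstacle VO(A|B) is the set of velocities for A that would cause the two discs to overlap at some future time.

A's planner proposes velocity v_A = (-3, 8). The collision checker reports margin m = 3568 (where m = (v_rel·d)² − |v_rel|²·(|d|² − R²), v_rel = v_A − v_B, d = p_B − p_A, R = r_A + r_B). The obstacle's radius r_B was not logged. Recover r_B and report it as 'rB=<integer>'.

m = 3568
d = (15, 2);  v_rel = (4, 4),  |v_rel|² = 32
v_rel×d = (4)·(2) − (4)·(15) = -52
since m = R²·32 − (-52)²:  R² = (2704 + 3568) / 32 = 196
R = √196 = 14  ⇒  r_B = 14 − 7 = 7

rB=7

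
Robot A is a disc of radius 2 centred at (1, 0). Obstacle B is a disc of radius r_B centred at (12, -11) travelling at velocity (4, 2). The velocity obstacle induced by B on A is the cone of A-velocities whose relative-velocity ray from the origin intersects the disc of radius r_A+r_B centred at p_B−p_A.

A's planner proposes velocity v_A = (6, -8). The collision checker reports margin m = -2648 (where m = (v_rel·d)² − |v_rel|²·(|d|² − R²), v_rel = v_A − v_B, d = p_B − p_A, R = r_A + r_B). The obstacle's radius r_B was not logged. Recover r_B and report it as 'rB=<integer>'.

m = -2648
d = (11, -11);  v_rel = (2, -10),  |v_rel|² = 104
v_rel×d = (2)·(-11) − (-10)·(11) = 88
since m = R²·104 − 88²:  R² = (7744 + -2648) / 104 = 49
R = √49 = 7  ⇒  r_B = 7 − 2 = 5

rB=5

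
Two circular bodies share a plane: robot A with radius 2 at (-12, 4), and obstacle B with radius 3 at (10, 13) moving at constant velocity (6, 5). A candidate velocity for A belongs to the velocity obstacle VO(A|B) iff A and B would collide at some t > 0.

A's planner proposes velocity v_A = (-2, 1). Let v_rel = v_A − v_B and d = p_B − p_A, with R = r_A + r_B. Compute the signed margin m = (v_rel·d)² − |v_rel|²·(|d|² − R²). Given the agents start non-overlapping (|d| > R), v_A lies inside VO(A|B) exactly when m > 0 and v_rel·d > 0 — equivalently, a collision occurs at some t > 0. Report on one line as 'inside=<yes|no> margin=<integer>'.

d = (22, 9),  |d|² = 565;  R = 2+3 = 5,  c = 565−5² = 540
v_rel = (-8, -4),  |v_rel|² = 80;  v_rel·d = (-8)·(22) + (-4)·(9) = -212
80·t² + 424·t + 540 = 0  ⇒  m = (-212)² − 80·540 = 1744
m = 1744 > 0,  v_rel·d = -212 < 0  ⇒  outside

inside=no margin=1744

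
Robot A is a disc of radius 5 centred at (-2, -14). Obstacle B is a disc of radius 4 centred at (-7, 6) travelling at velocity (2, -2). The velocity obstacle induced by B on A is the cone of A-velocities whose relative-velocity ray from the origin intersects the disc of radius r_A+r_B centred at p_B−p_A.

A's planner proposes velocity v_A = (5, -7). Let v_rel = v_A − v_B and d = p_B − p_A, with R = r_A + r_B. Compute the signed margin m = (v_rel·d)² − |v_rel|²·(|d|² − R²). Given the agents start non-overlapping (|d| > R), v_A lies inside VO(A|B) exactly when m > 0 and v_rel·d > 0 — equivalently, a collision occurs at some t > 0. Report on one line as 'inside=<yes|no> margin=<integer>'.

d = (-5, 20),  |d|² = 425;  R = 5+4 = 9,  c = 425−9² = 344
v_rel = (3, -5),  |v_rel|² = 34;  v_rel·d = (3)·(-5) + (-5)·(20) = -115
34·t² + 230·t + 344 = 0  ⇒  m = (-115)² − 34·344 = 1529
m = 1529 > 0,  v_rel·d = -115 < 0  ⇒  outside

inside=no margin=1529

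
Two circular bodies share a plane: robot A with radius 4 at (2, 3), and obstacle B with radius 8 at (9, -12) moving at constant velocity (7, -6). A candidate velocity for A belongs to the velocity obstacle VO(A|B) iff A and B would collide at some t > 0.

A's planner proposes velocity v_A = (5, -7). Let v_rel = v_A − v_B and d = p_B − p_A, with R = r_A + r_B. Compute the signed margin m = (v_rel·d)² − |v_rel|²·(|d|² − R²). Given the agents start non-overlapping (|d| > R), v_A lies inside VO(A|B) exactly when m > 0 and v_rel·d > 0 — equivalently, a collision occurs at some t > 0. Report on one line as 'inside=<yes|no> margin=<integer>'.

d = (7, -15),  |d|² = 274;  R = 4+8 = 12,  c = 274−12² = 130
v_rel = (-2, -1),  |v_rel|² = 5;  v_rel·d = (-2)·(7) + (-1)·(-15) = 1
5·t² − 2·t + 130 = 0  ⇒  m = 1² − 5·130 = -649
m = -649 < 0,  v_rel·d = 1 > 0  ⇒  outside

inside=no margin=-649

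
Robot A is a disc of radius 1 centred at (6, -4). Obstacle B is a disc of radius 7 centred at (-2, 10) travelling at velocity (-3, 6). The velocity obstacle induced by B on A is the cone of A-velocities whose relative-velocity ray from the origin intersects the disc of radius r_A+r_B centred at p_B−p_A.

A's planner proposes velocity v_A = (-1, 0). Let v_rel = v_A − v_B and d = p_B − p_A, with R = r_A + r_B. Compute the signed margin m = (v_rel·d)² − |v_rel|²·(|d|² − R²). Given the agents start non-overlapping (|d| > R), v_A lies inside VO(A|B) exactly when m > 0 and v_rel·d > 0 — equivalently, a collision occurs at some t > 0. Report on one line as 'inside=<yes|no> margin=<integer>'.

d = (-8, 14),  |d|² = 260;  R = 1+7 = 8,  c = 260−8² = 196
v_rel = (2, -6),  |v_rel|² = 40;  v_rel·d = (2)·(-8) + (-6)·(14) = -100
40·t² + 200·t + 196 = 0  ⇒  m = (-100)² − 40·196 = 2160
m = 2160 > 0,  v_rel·d = -100 < 0  ⇒  outside

inside=no margin=2160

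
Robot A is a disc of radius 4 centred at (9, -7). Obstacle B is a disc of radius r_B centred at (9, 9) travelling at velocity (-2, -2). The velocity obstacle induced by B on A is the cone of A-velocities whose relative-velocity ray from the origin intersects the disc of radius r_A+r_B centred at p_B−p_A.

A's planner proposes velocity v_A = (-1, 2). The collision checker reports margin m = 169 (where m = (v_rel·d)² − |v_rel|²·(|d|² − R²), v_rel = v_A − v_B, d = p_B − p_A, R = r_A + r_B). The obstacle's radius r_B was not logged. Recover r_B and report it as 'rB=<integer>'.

m = 169
d = (0, 16);  v_rel = (1, 4),  |v_rel|² = 17
v_rel×d = (1)·(16) − (4)·(0) = 16
since m = R²·17 − 16²:  R² = (256 + 169) / 17 = 25
R = √25 = 5  ⇒  r_B = 5 − 4 = 1

rB=1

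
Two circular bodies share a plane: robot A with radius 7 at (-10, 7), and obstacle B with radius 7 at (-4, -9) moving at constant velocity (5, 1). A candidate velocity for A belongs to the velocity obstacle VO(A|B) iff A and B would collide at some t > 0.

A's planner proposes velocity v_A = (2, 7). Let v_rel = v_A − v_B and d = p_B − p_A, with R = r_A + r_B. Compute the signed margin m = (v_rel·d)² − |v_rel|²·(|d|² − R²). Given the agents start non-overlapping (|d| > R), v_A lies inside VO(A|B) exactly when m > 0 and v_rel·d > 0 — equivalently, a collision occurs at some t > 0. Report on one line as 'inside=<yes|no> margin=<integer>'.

d = (6, -16),  |d|² = 292;  R = 7+7 = 14,  c = 292−14² = 96
v_rel = (-3, 6),  |v_rel|² = 45;  v_rel·d = (-3)·(6) + (6)·(-16) = -114
45·t² + 228·t + 96 = 0  ⇒  m = (-114)² − 45·96 = 8676
m = 8676 > 0,  v_rel·d = -114 < 0  ⇒  outside

inside=no margin=8676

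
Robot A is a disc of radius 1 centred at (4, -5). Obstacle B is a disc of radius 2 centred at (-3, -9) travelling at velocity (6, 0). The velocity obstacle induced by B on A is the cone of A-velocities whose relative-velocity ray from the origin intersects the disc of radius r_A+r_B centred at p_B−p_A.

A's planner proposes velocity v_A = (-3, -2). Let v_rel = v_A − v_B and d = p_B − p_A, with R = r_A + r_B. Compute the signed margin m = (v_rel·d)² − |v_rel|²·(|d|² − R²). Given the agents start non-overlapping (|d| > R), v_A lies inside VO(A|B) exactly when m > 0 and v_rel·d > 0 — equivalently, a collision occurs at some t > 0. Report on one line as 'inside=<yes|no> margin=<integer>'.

d = (-7, -4),  |d|² = 65;  R = 1+2 = 3,  c = 65−3² = 56
v_rel = (-9, -2),  |v_rel|² = 85;  v_rel·d = (-9)·(-7) + (-2)·(-4) = 71
85·t² − 142·t + 56 = 0  ⇒  m = 71² − 85·56 = 281
m = 281 > 0,  v_rel·d = 71 > 0  ⇒  inside

inside=yes margin=281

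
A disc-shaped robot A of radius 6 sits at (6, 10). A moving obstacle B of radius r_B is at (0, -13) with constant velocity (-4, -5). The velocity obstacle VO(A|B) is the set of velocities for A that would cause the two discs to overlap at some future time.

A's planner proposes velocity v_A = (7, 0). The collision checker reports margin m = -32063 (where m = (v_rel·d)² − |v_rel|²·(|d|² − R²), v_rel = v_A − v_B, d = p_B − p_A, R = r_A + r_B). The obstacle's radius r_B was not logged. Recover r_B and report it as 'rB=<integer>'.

m = -32063
d = (-6, -23);  v_rel = (11, 5),  |v_rel|² = 146
v_rel×d = (11)·(-23) − (5)·(-6) = -223
since m = R²·146 − (-223)²:  R² = (49729 + -32063) / 146 = 121
R = √121 = 11  ⇒  r_B = 11 − 6 = 5

rB=5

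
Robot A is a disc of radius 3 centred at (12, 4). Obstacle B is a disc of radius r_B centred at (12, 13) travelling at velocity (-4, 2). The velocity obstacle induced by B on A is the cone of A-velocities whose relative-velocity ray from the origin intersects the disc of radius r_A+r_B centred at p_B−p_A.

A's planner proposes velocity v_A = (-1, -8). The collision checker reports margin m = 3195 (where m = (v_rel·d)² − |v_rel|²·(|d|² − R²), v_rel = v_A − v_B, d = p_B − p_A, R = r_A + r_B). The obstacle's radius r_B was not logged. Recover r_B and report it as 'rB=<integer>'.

m = 3195
d = (0, 9);  v_rel = (3, -10),  |v_rel|² = 109
v_rel×d = (3)·(9) − (-10)·(0) = 27
since m = R²·109 − 27²:  R² = (729 + 3195) / 109 = 36
R = √36 = 6  ⇒  r_B = 6 − 3 = 3

rB=3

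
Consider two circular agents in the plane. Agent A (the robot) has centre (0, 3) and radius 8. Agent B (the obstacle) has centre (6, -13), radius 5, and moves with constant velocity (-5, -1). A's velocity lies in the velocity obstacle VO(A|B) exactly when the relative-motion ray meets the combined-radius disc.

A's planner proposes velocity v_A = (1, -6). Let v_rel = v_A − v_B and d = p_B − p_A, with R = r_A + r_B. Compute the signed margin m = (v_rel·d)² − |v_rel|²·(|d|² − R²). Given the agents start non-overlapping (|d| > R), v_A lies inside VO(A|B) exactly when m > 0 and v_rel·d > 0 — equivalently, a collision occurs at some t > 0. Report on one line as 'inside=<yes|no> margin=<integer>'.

d = (6, -16),  |d|² = 292;  R = 8+5 = 13,  c = 292−13² = 123
v_rel = (6, -5),  |v_rel|² = 61;  v_rel·d = (6)·(6) + (-5)·(-16) = 116
61·t² − 232·t + 123 = 0  ⇒  m = 116² − 61·123 = 5953
m = 5953 > 0,  v_rel·d = 116 > 0  ⇒  inside

inside=yes margin=5953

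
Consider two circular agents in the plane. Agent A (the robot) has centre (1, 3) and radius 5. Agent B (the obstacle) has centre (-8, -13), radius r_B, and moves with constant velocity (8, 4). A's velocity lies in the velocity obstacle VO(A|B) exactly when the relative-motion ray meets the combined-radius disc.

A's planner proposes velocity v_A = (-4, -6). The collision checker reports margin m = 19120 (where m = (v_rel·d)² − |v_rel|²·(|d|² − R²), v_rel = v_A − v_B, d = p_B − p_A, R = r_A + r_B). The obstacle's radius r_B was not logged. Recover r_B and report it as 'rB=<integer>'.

m = 19120
d = (-9, -16);  v_rel = (-12, -10),  |v_rel|² = 244
v_rel×d = (-12)·(-16) − (-10)·(-9) = 102
since m = R²·244 − 102²:  R² = (10404 + 19120) / 244 = 121
R = √121 = 11  ⇒  r_B = 11 − 5 = 6

rB=6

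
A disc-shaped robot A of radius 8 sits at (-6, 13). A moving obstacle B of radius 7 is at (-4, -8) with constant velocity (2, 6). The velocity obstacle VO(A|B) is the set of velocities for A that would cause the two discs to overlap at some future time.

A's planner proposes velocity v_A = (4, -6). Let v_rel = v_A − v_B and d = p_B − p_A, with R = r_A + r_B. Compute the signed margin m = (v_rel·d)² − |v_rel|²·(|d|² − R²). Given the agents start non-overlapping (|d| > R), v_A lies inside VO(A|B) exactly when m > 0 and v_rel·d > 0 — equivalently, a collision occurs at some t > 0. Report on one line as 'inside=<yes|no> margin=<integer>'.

d = (2, -21),  |d|² = 445;  R = 8+7 = 15,  c = 445−15² = 220
v_rel = (2, -12),  |v_rel|² = 148;  v_rel·d = (2)·(2) + (-12)·(-21) = 256
148·t² − 512·t + 220 = 0  ⇒  m = 256² − 148·220 = 32976
m = 32976 > 0,  v_rel·d = 256 > 0  ⇒  inside

inside=yes margin=32976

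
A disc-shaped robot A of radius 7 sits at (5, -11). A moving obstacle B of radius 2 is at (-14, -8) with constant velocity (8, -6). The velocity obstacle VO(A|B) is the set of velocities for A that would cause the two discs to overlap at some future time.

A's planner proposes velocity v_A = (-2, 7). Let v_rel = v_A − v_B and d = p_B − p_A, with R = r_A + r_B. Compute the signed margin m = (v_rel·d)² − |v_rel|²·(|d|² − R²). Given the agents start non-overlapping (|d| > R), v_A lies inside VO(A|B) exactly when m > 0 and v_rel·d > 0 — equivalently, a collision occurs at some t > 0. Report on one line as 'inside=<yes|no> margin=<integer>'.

d = (-19, 3),  |d|² = 370;  R = 7+2 = 9,  c = 370−9² = 289
v_rel = (-10, 13),  |v_rel|² = 269;  v_rel·d = (-10)·(-19) + (13)·(3) = 229
269·t² − 458·t + 289 = 0  ⇒  m = 229² − 269·289 = -25300
m = -25300 < 0,  v_rel·d = 229 > 0  ⇒  outside

inside=no margin=-25300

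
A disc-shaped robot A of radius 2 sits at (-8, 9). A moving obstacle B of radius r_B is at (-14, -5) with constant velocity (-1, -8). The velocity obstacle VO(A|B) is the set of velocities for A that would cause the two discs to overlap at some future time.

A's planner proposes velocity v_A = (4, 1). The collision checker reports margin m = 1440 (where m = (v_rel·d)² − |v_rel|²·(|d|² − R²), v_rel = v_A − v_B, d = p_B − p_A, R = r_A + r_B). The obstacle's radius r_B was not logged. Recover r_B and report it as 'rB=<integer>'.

m = 1440
d = (-6, -14);  v_rel = (5, 9),  |v_rel|² = 106
v_rel×d = (5)·(-14) − (9)·(-6) = -16
since m = R²·106 − (-16)²:  R² = (256 + 1440) / 106 = 16
R = √16 = 4  ⇒  r_B = 4 − 2 = 2

rB=2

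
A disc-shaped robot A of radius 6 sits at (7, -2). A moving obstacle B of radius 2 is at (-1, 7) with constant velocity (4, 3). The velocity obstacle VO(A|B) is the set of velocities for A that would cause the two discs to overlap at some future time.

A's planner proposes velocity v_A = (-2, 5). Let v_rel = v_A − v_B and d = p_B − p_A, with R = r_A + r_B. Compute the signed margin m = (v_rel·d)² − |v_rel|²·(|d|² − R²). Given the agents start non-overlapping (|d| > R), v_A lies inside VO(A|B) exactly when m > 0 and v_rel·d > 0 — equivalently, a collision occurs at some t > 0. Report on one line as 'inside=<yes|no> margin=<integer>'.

d = (-8, 9),  |d|² = 145;  R = 6+2 = 8,  c = 145−8² = 81
v_rel = (-6, 2),  |v_rel|² = 40;  v_rel·d = (-6)·(-8) + (2)·(9) = 66
40·t² − 132·t + 81 = 0  ⇒  m = 66² − 40·81 = 1116
m = 1116 > 0,  v_rel·d = 66 > 0  ⇒  inside

inside=yes margin=1116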